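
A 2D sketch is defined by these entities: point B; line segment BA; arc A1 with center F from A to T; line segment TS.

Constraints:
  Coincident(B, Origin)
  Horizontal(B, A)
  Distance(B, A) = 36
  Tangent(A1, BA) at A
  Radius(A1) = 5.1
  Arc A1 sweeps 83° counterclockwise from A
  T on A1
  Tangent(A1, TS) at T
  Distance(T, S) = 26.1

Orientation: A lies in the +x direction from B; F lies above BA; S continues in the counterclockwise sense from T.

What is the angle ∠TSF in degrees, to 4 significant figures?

11.06°

B is at the origin; BA is horizontal with |BA| = 36.0 and A on the +x side, so A = (36.00, 0.000). A1 meets BA tangentially, so FA is at right angles to BA, so F = A + (0, 5.1) = (36.00, 5.100). On A1, A sits at bearing -90° from F; an 83° counterclockwise sweep puts T at bearing -7°, so T = F + 5.1·(cos -7°, sin -7°) = (41.06, 4.478). The tangent condition forces FT to be normal to TS, so TS runs along (−sin -7°, cos -7°); with |TS| = 26.1, S = (44.24, 30.38). Then cos ∠TSF = ST·SF / (|ST||SF|), giving 11.06°.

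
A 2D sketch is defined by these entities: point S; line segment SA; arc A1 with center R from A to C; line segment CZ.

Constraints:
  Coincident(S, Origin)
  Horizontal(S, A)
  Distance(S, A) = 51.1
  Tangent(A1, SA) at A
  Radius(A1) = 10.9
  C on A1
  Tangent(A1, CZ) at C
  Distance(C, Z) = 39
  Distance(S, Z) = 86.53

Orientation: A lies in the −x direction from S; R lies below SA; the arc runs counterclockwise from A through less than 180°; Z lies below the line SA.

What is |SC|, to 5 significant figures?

61.778

Checks: S = (0.00, 0.00) ✓; |RC| = 10.90 ✓; ∠(RC, CZ) = 90.00° ✓; |CZ| = 39.00 ✓; |SZ| = 86.53 ✓.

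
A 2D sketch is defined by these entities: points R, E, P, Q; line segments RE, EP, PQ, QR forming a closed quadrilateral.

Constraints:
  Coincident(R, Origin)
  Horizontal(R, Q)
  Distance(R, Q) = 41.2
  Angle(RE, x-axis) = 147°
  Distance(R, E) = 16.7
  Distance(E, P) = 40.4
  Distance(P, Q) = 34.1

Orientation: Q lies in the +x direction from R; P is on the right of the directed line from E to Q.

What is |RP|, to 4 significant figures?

24.48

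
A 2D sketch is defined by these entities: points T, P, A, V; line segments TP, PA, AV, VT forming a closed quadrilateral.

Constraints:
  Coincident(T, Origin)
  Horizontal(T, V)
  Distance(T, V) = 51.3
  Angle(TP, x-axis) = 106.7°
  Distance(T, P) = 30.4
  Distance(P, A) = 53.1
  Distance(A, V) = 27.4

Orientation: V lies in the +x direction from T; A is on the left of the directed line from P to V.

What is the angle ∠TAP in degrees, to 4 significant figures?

33.72°

T is at the origin; T and V share the same y with |TV| = 51.3 and V in +x, so V = (51.3, 0). TP runs at 106.7° with |TP| = 30.4, so P = (-8.736, 29.12). A is determined by |PA| = 53.1 and |AV| = 27.4 together: it lies at the intersection of circle(P, 53.1) and circle(V, 27.4). With |PV| = 66.72, the foot of the radical line on PV is 48.87 from P and the perpendicular offset is √(53.1² − 48.87²) = 20.78. Taking the left-of-PV solution: A = (44.30, 26.49).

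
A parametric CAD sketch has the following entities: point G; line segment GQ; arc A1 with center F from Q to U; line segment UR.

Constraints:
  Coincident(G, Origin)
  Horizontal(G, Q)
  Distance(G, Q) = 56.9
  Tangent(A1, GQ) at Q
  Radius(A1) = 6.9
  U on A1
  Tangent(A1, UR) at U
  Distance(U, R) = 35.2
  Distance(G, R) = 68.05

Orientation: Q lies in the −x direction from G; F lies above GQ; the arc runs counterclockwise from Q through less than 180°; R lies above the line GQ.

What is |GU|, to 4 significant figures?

50.59

Checks: |FQ| = 6.900 ✓; |FU| = 6.900 ✓; ∠(FU, UR) = 90.00° ✓; |UR| = 35.20 ✓; |GR| = 68.05 ✓.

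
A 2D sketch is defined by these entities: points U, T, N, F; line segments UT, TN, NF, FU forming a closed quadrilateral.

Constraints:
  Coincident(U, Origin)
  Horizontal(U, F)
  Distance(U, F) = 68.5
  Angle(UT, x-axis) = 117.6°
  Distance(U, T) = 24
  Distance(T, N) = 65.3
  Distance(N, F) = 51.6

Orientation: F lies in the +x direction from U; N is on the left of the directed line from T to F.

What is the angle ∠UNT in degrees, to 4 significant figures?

20.60°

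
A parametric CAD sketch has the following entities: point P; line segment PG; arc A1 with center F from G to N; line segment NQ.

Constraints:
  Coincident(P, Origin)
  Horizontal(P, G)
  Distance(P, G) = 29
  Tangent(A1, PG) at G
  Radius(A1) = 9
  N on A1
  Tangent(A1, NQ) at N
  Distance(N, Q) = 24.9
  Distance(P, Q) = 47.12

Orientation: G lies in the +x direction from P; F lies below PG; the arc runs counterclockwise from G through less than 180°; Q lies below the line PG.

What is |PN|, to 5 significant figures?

24.388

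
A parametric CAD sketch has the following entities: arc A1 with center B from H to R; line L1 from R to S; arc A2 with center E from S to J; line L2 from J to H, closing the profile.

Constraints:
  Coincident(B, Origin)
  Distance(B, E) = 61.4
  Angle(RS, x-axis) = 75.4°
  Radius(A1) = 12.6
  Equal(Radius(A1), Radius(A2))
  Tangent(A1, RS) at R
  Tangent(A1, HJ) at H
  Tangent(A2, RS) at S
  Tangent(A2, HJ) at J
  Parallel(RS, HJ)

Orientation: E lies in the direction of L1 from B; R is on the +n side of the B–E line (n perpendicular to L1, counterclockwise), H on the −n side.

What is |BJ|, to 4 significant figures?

62.68

The slot axis is L1's direction at 75.4°, so u = (cos 75.4°, sin 75.4°) = (0.2521, 0.9677) and n = (−sin 75.4°, cos 75.4°) = (-0.9677, 0.2521). B is at the origin and E lies 61.4 along u from B, so E = 61.4·u = (15.48, 59.42). Tangency of A1 to both parallel lines with radius 12.6 puts R and H at B ± 12.6·n: R = (-12.19, 3.176), H = (12.19, -3.176). Equal radii place S and J the same way about E: S = E + 12.6·n = (3.284, 62.59), J = E − 12.6·n = (27.67, 56.24). Then |BJ| = |J − B| = 62.68.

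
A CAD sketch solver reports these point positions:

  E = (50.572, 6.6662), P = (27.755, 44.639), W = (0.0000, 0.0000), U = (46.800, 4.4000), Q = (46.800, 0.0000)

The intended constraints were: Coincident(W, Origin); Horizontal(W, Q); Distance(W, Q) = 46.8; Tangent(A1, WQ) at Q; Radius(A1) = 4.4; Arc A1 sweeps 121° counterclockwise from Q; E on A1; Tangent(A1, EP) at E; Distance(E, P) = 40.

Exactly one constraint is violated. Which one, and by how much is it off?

Distance(E, P) = 40 — off by 4.30.

W = (0.00, 0.00) ✓; W.y = 0.00, Q.y = 0.00 ✓; |WQ| = 46.80 ✓; ∠(UQ, QW) = 90.00° ✓; |UQ| = 4.400 ✓; bearing(U→E) − bearing(U→Q) = 121.0° ✓; |UE| = 4.400 ✓; ∠(UE, EP) = 90.00° ✓; |EP| = 44.30 ✗.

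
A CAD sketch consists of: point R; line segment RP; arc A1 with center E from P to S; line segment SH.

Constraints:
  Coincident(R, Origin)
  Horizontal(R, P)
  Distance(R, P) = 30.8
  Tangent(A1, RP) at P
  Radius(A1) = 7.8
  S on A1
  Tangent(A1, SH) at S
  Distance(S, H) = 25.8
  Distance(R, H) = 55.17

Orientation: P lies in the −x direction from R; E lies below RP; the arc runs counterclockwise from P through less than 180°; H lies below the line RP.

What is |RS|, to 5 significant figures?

38.551

Checks: R.y = 0.00, P.y = 0.00 ✓; |ES| = 7.800 ✓; ∠(ES, SH) = 90.00° ✓; |SH| = 25.80 ✓; |RH| = 55.17 ✓.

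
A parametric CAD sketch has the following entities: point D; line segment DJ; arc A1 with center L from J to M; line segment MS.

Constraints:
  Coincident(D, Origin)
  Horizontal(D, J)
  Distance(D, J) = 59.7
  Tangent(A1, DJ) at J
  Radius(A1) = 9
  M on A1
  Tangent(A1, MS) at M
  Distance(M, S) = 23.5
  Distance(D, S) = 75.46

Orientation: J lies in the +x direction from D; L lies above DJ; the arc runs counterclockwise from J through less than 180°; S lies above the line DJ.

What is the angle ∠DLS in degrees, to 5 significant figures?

117.77°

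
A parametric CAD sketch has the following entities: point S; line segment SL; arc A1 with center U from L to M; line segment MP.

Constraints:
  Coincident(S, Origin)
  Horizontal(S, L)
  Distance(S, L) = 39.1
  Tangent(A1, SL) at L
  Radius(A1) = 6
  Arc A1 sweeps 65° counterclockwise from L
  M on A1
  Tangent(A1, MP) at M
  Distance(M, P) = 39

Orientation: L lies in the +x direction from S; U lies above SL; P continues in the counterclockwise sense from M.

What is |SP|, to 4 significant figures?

72.32

S is at the origin; SL is horizontal with |SL| = 39.1 and L on the +x side, so L = (39.10, 0.000). Tangency of A1 to SL means the radius UL is perpendicular to SL, so U = L + (0, 6) = (39.10, 6.000). On A1, L sits at bearing -90° from U; a 65° counterclockwise sweep puts M at bearing -25°, so M = U + 6.0·(cos -25°, sin -25°) = (44.54, 3.464). The tangent condition forces UM to be normal to MP, so MP runs along (−sin -25°, cos -25°); with |MP| = 39.0, P = (61.02, 38.81). Then |SP| = |P − S| = 72.32.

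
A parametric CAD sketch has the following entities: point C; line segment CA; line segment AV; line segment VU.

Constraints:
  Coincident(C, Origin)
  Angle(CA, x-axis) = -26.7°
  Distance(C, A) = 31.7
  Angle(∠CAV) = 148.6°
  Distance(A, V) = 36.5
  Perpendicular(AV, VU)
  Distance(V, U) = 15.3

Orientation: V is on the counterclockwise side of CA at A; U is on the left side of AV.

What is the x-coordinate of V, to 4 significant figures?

64.70

C is at the origin; CA runs at -26.7° with length 31.7, so A = 31.7·(cos -26.7°, sin -26.7°) = (28.32, -14.24). ∠CAV = 148.6°, so AV runs at -26.7° + (180° − 148.6°) = 4.700° from the x-axis; with |AV| = 36.5, V = A + 36.5·(cos 4.700°, sin 4.700°) = (64.70, -11.25). So V.x = 64.70.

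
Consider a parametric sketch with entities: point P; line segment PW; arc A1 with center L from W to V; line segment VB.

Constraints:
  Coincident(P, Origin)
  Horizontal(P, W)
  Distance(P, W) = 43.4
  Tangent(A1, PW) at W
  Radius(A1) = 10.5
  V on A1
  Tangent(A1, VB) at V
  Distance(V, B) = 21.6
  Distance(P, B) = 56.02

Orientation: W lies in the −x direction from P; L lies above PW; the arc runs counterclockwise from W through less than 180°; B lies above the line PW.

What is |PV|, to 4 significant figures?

37.41

Checks: |LV| = 10.50 ✓; ∠(LV, VB) = 90.00° ✓; |VB| = 21.60 ✓; |PB| = 56.02 ✓.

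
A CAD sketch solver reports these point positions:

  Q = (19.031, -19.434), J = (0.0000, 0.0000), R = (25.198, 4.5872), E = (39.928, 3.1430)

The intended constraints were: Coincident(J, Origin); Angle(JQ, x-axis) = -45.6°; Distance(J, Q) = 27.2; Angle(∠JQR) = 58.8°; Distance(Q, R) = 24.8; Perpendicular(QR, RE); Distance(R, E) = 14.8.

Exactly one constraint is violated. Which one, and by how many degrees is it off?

Perpendicular(QR, RE) — off by 8.80°.

J = (0.00, 0.00) ✓; JQ at -45.60° ✓; |JQ| = 27.20 ✓; ∠JQR = 58.80° ✓; |QR| = 24.80 ✓; ∠(QR, RE) = 81.20° ✗; |RE| = 14.80 ✓.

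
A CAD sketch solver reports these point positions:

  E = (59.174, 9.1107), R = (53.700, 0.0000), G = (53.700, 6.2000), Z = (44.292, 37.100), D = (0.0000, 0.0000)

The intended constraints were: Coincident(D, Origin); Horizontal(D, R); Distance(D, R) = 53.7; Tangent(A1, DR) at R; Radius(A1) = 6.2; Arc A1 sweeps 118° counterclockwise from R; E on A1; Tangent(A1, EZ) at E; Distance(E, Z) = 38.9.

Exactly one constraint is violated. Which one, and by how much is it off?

Distance(E, Z) = 38.9 — off by 7.20.

D = (0.00, 0.00) ✓; D.y = 0.00, R.y = 0.00 ✓; |DR| = 53.70 ✓; ∠(GR, RD) = 90.00° ✓; |GR| = 6.200 ✓; bearing(G→E) − bearing(G→R) = 118.0° ✓; |GE| = 6.200 ✓; ∠(GE, EZ) = 90.00° ✓; |EZ| = 31.70 ✗.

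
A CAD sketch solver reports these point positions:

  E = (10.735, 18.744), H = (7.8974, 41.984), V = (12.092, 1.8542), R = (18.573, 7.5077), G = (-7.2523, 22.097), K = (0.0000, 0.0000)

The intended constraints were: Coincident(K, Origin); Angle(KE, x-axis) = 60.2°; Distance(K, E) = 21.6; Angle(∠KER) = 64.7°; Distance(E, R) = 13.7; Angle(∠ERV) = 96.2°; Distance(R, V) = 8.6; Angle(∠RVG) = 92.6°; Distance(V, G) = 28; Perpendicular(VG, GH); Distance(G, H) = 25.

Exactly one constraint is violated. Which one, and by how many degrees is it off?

Perpendicular(VG, GH) — off by 9.00°.

K = (0.00, 0.00) ✓; KE at 60.20° ✓; |KE| = 21.60 ✓; ∠KER = 64.70° ✓; |ER| = 13.70 ✓; ∠ERV = 96.20° ✓; |RV| = 8.600 ✓; ∠RVG = 92.60° ✓; |VG| = 28.00 ✓; ∠(VG, GH) = 81.00° ✗; |GH| = 25.00 ✓.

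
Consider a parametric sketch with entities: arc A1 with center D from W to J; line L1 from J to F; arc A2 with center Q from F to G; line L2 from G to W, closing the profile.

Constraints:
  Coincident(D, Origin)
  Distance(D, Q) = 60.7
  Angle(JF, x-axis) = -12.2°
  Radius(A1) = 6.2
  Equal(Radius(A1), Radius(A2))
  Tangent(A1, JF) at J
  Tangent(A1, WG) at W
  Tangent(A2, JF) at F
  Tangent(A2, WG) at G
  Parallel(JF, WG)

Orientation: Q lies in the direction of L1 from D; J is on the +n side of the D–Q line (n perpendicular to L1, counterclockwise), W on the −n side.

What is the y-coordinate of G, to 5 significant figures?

-18.887

The slot axis is L1's direction at -12.2°, so u = (cos -12.2°, sin -12.2°) = (0.97742, -0.21132) and n = (−sin -12.2°, cos -12.2°) = (0.21132, 0.97742). D is at the origin and Q lies 60.7 along u from D, so Q = 60.7·u = (59.329, -12.827). Tangency of A1 to both parallel lines with radius 6.2 puts J and W at D ± 6.2·n: J = (1.3102, 6.0600), W = (-1.3102, -6.0600). Equal radii place F and G the same way about Q: F = Q + 6.2·n = (60.639, -6.7674), G = Q − 6.2·n = (58.019, -18.887). So G.y = -18.887.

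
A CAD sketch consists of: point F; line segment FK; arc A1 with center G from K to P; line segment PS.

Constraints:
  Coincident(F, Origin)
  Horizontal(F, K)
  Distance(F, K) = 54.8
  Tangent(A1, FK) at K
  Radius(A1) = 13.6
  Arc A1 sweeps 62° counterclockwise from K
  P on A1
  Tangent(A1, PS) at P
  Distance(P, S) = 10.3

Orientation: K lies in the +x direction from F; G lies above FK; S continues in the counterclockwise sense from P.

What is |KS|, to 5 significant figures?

23.446

F is at the origin; FK is horizontal with |FK| = 54.8 and K on the +x side, so K = (54.800, 0.0000). Since A1 is tangent to FK there, GK ⟂ FK, so G = K + (0, 13.6) = (54.800, 13.600). On A1, K sits at bearing -90° from G; a 62° counterclockwise sweep puts P at bearing -28°, so P = G + 13.6·(cos -28°, sin -28°) = (66.808, 7.2152). Since A1 is tangent to PS there, GP ⟂ PS, so PS runs along (−sin -28°, cos -28°); with |PS| = 10.3, S = (71.644, 16.310). Then |KS| = |S − K| = 23.446.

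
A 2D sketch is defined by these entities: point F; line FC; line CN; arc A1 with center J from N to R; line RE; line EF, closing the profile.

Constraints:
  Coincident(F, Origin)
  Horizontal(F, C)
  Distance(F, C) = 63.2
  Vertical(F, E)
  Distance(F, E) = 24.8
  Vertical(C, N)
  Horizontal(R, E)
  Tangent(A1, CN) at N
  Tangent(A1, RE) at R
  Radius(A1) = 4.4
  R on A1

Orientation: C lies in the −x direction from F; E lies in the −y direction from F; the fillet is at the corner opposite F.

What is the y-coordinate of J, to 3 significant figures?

-20.4

F and E share the same x with |FE| = 24.8 and E on the −y side, so E = (0.00, -24.8). The virtual corner opposite F is at (-63.2, -24.8). Since A1 is tangent to CN there, JN ⟂ CN and tangency of A1 to RE means the radius JR is perpendicular to RE, with radius 4.4, so the center J sits 4.4 in from both sides at J = (-58.8, -20.4). So J.y = -20.4.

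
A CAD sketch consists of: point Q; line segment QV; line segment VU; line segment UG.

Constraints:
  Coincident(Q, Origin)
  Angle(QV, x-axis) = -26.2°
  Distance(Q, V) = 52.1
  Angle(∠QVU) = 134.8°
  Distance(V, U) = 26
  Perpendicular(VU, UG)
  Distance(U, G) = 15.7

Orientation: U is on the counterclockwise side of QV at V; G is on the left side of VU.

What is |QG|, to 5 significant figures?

66.220

Q is at the origin; QV runs at -26.2° with length 52.1, so V = 52.1·(cos -26.2°, sin -26.2°) = (46.747, -23.002). ∠QVU = 134.8°, so VU runs at -26.2° + (180° − 134.8°) = 19.000° from the x-axis; with |VU| = 26.0, U = V + 26.0·(cos 19.000°, sin 19.000°) = (71.331, -14.538). The perpendicularity gives UG at right angles to VU; with |UG| = 15.7 on the left of VU, G = U + 15.7·(-0.32557, 0.94552) = (66.219, 0.30696). Then |QG| = |G − Q| = 66.220.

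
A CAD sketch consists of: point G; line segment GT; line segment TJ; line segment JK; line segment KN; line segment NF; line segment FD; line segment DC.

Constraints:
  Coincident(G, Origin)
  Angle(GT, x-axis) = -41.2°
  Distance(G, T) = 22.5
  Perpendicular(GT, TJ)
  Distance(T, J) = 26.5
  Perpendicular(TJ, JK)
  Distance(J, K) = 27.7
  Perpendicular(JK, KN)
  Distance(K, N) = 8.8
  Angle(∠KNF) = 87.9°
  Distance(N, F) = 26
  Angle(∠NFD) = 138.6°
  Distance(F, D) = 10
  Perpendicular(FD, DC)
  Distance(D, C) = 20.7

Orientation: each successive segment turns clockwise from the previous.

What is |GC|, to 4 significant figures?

42.83

G is at the origin; GT runs at -41.2° with length 22.5, so T = (16.93, -14.82). GT ⟂ TJ, so TJ runs at -131.2°; with |TJ| = 26.5, J = (-0.5259, -34.76). TJ ⟂ JK, so JK runs at 138.8°; with |JK| = 27.7, K = (-21.37, -16.51). JK is perpendicular to KN, so KN runs at 48.80°; with |KN| = 8.8, N = (-15.57, -9.893). ∠KNF = 87.9° gives NF at -43.30° from the x-axis; with |NF| = 26.0, F = (3.351, -27.72). ∠NFD = 138.6° gives FD at -84.70° from the x-axis; with |FD| = 10.0, D = (4.274, -37.68). FD ⟂ DC, so DC runs at -174.7°; with |DC| = 20.7, C = (-16.34, -39.59). Then |GC| = |C − G| = 42.83.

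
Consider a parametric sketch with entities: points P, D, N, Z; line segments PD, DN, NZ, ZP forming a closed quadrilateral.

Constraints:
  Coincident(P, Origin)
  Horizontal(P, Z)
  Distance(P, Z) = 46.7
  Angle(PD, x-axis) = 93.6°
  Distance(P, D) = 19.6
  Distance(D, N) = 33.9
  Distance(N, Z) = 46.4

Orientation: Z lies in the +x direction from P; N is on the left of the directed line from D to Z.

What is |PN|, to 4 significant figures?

48.04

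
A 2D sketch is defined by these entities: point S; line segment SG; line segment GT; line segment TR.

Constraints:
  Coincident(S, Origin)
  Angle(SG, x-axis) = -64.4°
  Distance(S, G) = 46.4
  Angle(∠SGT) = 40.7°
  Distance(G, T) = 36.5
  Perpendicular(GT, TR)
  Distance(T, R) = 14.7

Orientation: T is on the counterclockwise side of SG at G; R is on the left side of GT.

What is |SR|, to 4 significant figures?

15.61

S is at the origin; SG runs at -64.4° with length 46.4, so G = 46.4·(cos -64.4°, sin -64.4°) = (20.05, -41.85). ∠SGT = 40.7°, so GT runs at -64.4° + (180° − 40.7°) = 74.90° from the x-axis; with |GT| = 36.5, T = G + 36.5·(cos 74.90°, sin 74.90°) = (29.56, -6.605). GT is perpendicular to TR; with |TR| = 14.7 on the left of GT, R = T + 14.7·(-0.9655, 0.2605) = (15.36, -2.776). Then |SR| = |R − S| = 15.61.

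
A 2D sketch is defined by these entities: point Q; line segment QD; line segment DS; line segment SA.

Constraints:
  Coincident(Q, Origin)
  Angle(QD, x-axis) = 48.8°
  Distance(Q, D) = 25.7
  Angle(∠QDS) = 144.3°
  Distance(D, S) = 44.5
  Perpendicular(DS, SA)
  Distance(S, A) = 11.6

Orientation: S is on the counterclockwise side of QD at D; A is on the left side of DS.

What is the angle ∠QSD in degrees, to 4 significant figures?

12.92°

Q is at the origin; QD runs at 48.8° with length 25.7, so D = 25.7·(cos 48.8°, sin 48.8°) = (16.93, 19.34). ∠QDS = 144.3°, so DS runs at 48.8° + (180° − 144.3°) = 84.50° from the x-axis; with |DS| = 44.5, S = D + 44.5·(cos 84.50°, sin 84.50°) = (21.19, 63.63). Then cos ∠QSD = SQ·SD / (|SQ||SD|), giving 12.92°.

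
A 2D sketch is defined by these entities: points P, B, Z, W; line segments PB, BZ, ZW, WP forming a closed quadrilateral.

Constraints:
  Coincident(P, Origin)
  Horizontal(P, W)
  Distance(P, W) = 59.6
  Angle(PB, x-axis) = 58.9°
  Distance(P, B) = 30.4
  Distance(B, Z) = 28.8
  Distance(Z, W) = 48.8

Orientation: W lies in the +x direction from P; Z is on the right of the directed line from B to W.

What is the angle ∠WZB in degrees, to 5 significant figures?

77.543°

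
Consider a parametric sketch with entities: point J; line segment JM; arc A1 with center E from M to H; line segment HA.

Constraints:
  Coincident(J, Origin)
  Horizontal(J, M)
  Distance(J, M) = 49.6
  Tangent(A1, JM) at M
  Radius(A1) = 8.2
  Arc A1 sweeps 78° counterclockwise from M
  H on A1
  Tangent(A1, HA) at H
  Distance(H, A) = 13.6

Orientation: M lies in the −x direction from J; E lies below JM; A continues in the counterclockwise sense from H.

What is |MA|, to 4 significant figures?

22.58

J is at the origin; J and M share the same y with |JM| = 49.6 and M on the −x side, so M = (-49.60, 0.000). Since A1 is tangent to JM there, EM ⟂ JM, so E = M + (0, -8.2) = (-49.60, -8.200). On A1, M sits at bearing 90° from E; a 78° counterclockwise sweep puts H at bearing 168°, so H = E + 8.2·(cos 168°, sin 168°) = (-57.62, -6.495). Since A1 is tangent to HA there, EH ⟂ HA, so HA runs along (−sin 168°, cos 168°); with |HA| = 13.6, A = (-60.45, -19.80). Then |MA| = |A − M| = 22.58.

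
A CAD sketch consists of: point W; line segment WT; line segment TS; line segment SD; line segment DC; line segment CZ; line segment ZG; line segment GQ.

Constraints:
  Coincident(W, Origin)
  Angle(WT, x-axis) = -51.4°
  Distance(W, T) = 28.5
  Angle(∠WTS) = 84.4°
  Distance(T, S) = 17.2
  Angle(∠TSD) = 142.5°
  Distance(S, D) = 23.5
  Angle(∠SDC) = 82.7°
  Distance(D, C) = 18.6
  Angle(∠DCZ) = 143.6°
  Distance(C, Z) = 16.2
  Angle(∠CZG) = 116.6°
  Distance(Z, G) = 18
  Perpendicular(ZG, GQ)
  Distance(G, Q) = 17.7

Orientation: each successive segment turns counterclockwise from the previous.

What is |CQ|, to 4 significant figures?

25.46

W is at the origin; WT runs at -51.4° with length 28.5, so T = (17.78, -22.27). ∠WTS = 84.4° gives TS at 44.20° from the x-axis; with |TS| = 17.2, S = (30.11, -10.28). ∠TSD = 142.5° gives SD at 81.70° from the x-axis; with |SD| = 23.5, D = (33.50, 12.97). ∠SDC = 82.7° gives DC at 179.0° from the x-axis; with |DC| = 18.6, C = (14.91, 13.30). ∠DCZ = 143.6° gives CZ at -144.6° from the x-axis; with |CZ| = 16.2, Z = (1.702, 3.912). ∠CZG = 116.6° gives ZG at -81.20° from the x-axis; with |ZG| = 18.0, G = (4.455, -13.88). The perpendicularity gives GQ at right angles to ZG, so GQ runs at 8.800°; with |GQ| = 17.7, Q = (21.95, -11.17). Then |CQ| = |Q − C| = 25.46.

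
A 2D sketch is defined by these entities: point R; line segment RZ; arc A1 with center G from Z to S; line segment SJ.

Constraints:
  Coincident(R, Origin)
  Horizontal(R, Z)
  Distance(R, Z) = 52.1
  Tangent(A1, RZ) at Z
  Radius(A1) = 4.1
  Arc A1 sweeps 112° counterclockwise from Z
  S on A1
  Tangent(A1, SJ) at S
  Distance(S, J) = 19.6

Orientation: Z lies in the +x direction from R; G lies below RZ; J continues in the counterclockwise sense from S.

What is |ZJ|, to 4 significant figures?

24.07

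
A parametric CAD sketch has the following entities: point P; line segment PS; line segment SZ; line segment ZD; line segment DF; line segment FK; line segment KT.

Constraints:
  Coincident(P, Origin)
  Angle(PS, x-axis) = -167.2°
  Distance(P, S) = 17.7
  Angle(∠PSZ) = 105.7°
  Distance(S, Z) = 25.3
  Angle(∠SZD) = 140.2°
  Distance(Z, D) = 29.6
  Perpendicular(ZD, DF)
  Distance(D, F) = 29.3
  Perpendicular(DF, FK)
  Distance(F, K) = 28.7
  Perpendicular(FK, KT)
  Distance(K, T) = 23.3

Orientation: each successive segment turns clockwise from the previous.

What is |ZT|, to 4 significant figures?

6.067

DF is perpendicular to FK, so FK runs at -101.3°; with |FK| = 28.7, K = (-0.4239, 13.45). The perpendicularity gives KT at right angles to FK, so KT runs at 168.7°; with |KT| = 23.3, T = (-23.27, 18.02). Then |ZT| = |T − Z| = 6.067.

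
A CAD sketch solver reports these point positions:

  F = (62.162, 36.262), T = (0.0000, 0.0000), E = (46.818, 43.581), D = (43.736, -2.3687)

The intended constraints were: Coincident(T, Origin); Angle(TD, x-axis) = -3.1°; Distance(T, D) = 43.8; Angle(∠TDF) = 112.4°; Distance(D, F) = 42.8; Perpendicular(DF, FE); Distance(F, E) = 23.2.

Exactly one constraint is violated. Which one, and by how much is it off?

Distance(F, E) = 23.2 — off by 6.20.

T = (0.00, 0.00) ✓; TD at -3.100° ✓; |TD| = 43.80 ✓; ∠TDF = 112.4° ✓; |DF| = 42.80 ✓; ∠(DF, FE) = 90.00° ✓; |FE| = 17.00 ✗.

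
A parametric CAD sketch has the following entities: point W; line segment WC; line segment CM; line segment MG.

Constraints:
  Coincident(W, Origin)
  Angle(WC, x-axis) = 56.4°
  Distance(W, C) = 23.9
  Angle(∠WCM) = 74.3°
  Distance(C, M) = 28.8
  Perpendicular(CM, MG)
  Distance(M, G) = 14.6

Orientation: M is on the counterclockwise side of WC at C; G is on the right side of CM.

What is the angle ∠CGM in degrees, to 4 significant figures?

63.12°

W is at the origin; WC runs at 56.4° with length 23.9, so C = 23.9·(cos 56.4°, sin 56.4°) = (13.23, 19.91). ∠WCM = 74.3°, so CM runs at 56.4° + (180° − 74.3°) = 162.1° from the x-axis; with |CM| = 28.8, M = C + 28.8·(cos 162.1°, sin 162.1°) = (-14.18, 28.76). The perpendicularity gives MG at right angles to CM; with |MG| = 14.6 on the right of CM, G = M + 14.6·(0.3074, 0.9516) = (-9.692, 42.65). Then cos ∠CGM = GC·GM / (|GC||GM|), giving 63.12°.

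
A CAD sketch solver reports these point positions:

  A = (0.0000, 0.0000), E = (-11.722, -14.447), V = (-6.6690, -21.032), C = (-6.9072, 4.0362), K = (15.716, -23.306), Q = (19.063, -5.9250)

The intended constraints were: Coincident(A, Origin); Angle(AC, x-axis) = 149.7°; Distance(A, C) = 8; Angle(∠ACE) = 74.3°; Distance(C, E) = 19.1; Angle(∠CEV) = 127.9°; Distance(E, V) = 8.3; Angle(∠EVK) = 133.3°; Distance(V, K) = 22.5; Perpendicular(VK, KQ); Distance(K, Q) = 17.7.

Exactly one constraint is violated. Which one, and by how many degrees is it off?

Perpendicular(VK, KQ) — off by 5.10°.

A = (0.00, 0.00) ✓; AC at 149.7° ✓; |AC| = 8.000 ✓; ∠ACE = 74.30° ✓; |CE| = 19.10 ✓; ∠CEV = 127.9° ✓; |EV| = 8.300 ✓; ∠EVK = 133.3° ✓; |VK| = 22.50 ✓; ∠(VK, KQ) = 84.90° ✗; |KQ| = 17.70 ✓.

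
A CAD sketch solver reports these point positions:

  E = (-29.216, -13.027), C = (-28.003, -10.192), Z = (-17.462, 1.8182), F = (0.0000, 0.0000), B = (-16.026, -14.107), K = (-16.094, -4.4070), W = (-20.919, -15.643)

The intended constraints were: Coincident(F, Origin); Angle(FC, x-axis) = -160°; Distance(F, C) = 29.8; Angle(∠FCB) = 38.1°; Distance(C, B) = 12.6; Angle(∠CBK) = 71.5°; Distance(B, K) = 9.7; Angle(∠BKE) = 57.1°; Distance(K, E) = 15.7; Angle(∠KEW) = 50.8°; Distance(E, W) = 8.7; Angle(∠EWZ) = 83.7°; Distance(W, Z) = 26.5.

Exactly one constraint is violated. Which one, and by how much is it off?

Distance(W, Z) = 26.5 — off by 8.70.

F = (0.00, 0.00) ✓; FC at -160.0° ✓; |FC| = 29.80 ✓; ∠FCB = 38.10° ✓; |CB| = 12.60 ✓; ∠CBK = 71.50° ✓; |BK| = 9.700 ✓; ∠BKE = 57.10° ✓; |KE| = 15.70 ✓; ∠KEW = 50.80° ✓; |EW| = 8.700 ✓; ∠EWZ = 83.70° ✓; |WZ| = 17.80 ✗.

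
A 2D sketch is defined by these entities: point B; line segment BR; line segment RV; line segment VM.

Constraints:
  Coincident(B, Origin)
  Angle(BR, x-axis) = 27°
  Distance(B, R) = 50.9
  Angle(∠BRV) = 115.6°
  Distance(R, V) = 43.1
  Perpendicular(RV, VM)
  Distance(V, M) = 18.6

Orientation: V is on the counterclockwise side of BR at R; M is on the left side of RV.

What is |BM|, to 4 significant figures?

70.59

B is at the origin; BR runs at 27.0° with length 50.9, so R = 50.9·(cos 27.0°, sin 27.0°) = (45.35, 23.11). ∠BRV = 115.6°, so RV runs at 27.0° + (180° − 115.6°) = 91.40° from the x-axis; with |RV| = 43.1, V = R + 43.1·(cos 91.40°, sin 91.40°) = (44.30, 66.20). The perpendicularity gives VM at right angles to RV; with |VM| = 18.6 on the left of RV, M = V + 18.6·(-0.9997, -0.02443) = (25.70, 65.74). Then |BM| = |M − B| = 70.59.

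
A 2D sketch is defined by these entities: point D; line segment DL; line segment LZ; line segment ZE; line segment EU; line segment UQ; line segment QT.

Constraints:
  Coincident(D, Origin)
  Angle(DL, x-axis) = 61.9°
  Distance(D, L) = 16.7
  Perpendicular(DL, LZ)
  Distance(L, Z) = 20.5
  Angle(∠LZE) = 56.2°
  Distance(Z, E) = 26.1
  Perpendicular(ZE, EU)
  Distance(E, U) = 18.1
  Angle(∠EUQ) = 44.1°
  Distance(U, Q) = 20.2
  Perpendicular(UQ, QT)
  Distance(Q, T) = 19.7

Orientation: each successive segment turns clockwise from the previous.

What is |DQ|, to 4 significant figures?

13.87

D is at the origin; DL runs at 61.9° with length 16.7, so L = (7.866, 14.73). DL ⟂ LZ, so LZ runs at -28.10°; with |LZ| = 20.5, Z = (25.95, 5.076). ∠LZE = 56.2° gives ZE at -151.9° from the x-axis; with |ZE| = 26.1, E = (2.926, -7.218). ZE ⟂ EU, so EU runs at 118.1°; with |EU| = 18.1, U = (-5.599, 8.749). ∠EUQ = 44.1° gives UQ at -17.80° from the x-axis; with |UQ| = 20.2, Q = (13.63, 2.574). Then |DQ| = |Q − D| = 13.87.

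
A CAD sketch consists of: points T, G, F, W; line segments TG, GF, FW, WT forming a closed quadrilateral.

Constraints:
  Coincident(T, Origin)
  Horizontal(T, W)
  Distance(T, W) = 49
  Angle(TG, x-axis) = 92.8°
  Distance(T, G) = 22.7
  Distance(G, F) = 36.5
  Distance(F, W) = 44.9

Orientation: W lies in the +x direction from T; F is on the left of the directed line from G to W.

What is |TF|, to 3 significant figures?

51.0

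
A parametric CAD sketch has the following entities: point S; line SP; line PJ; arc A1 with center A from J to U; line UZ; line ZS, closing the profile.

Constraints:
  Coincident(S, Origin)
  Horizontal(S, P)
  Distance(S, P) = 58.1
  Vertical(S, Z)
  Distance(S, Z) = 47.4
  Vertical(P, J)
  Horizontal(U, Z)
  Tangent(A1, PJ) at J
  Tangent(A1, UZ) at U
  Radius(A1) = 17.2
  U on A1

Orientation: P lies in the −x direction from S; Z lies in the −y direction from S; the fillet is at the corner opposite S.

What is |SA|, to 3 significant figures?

50.8

S is at the origin; S and P share the same y with |SP| = 58.1 and P on the −x side, so P = (-58.1, 0.00). S and Z share the same x with |SZ| = 47.4 and Z on the −y side, so Z = (0.00, -47.4). The virtual corner opposite S is at (-58.1, -47.4). The tangent condition forces AJ to be normal to PJ and since A1 is tangent to UZ there, AU ⟂ UZ, with radius 17.2, so the center A sits 17.2 in from both sides at A = (-40.9, -30.2). Then |SA| = |A − S| = 50.8.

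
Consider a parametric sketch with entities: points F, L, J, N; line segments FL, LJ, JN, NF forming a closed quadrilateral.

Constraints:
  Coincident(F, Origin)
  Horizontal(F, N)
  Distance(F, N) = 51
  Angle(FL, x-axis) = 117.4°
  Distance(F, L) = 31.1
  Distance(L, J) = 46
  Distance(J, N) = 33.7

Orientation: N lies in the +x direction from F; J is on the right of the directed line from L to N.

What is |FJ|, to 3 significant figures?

18.5

Checks: |LJ| = 46.00 ✓; |JN| = 33.70 ✓.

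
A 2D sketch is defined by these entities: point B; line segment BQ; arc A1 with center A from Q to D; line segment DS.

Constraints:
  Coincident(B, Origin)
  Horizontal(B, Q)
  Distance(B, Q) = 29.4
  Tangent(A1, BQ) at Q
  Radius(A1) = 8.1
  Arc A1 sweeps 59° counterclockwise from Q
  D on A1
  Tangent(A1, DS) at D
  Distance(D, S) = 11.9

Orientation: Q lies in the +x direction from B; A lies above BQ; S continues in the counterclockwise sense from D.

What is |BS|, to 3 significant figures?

44.8

B is at the origin; B and Q share the same y with |BQ| = 29.4 and Q on the +x side, so Q = (29.4, 0.00). Since A1 is tangent to BQ there, AQ ⟂ BQ, so A = Q + (0, 8.1) = (29.4, 8.10). On A1, Q sits at bearing -90° from A; a 59° counterclockwise sweep puts D at bearing -31°, so D = A + 8.1·(cos -31°, sin -31°) = (36.3, 3.93). Since A1 is tangent to DS there, AD ⟂ DS, so DS runs along (−sin -31°, cos -31°); with |DS| = 11.9, S = (42.5, 14.1). Then |BS| = |S − B| = 44.8.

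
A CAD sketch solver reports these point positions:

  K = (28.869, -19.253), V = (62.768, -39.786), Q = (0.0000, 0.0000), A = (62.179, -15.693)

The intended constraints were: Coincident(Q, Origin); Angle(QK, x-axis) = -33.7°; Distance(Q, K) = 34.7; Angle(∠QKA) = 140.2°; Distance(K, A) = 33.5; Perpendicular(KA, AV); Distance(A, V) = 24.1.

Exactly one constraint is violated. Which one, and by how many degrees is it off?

Perpendicular(KA, AV) — off by 4.70°.

Q = (0.00, 0.00) ✓; QK at -33.70° ✓; |QK| = 34.70 ✓; ∠QKA = 140.2° ✓; |KA| = 33.50 ✓; ∠(KA, AV) = 94.70° ✗; |AV| = 24.10 ✓.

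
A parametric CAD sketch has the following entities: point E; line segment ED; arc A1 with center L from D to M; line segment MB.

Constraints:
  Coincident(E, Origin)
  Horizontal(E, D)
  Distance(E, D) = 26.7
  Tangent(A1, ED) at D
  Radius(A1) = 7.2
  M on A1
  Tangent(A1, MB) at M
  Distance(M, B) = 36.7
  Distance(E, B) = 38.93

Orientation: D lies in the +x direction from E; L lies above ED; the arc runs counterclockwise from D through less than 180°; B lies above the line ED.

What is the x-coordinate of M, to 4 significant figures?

31.84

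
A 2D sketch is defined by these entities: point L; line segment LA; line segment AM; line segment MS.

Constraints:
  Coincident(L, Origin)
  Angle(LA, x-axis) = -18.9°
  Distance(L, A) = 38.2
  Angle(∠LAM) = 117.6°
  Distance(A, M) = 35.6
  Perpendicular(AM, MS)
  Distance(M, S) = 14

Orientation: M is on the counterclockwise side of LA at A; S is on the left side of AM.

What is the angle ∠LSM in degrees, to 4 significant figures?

110.4°

∠LAM = 117.6°, so AM runs at -18.9° + (180° − 117.6°) = 43.50° from the x-axis; with |AM| = 35.6, M = A + 35.6·(cos 43.50°, sin 43.50°) = (61.96, 12.13). AM is perpendicular to MS; with |MS| = 14.0 on the left of AM, S = M + 14.0·(-0.6884, 0.7254) = (52.33, 22.29). Then cos ∠LSM = SL·SM / (|SL||SM|), giving 110.4°.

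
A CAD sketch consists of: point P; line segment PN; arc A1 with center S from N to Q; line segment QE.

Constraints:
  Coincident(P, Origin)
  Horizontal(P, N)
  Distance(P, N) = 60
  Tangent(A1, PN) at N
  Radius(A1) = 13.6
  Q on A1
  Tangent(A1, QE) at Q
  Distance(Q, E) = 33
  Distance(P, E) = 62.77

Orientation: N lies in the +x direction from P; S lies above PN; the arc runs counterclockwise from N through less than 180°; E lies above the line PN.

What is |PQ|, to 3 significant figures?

72.8

Checks: |SQ| = 13.60 ✓; ∠(SQ, QE) = 90.00° ✓; |QE| = 33.00 ✓; |PE| = 62.77 ✓.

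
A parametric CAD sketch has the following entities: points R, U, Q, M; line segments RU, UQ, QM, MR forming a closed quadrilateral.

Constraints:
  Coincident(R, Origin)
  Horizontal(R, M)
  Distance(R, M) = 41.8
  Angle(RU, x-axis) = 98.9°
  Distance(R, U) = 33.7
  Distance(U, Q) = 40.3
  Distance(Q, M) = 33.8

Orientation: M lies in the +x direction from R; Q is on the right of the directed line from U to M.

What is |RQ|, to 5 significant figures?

9.5411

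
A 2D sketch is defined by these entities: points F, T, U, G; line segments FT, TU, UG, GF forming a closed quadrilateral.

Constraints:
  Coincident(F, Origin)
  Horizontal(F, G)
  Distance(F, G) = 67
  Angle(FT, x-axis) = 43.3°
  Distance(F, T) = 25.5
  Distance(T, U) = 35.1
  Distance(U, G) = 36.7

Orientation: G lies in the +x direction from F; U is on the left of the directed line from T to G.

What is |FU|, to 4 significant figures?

59.89

Checks: |TU| = 35.10 ✓; |UG| = 36.70 ✓.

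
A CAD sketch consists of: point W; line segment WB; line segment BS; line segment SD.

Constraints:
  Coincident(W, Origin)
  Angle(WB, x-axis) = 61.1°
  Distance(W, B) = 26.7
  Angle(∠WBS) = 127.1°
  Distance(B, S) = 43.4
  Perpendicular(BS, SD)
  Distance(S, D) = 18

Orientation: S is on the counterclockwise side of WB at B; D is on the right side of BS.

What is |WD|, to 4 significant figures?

71.31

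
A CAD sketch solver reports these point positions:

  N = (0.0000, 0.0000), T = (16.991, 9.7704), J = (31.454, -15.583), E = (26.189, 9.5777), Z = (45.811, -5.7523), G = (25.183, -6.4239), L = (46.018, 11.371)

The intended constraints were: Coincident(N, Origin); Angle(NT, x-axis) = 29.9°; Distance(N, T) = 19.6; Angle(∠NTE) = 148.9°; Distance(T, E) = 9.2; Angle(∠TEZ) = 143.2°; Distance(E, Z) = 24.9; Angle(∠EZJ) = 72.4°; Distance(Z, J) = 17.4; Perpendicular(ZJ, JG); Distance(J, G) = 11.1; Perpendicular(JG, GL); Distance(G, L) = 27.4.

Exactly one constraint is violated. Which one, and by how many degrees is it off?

Perpendicular(JG, GL) — off by 6.10°.

N = (0.00, 0.00) ✓; NT at 29.90° ✓; |NT| = 19.60 ✓; ∠NTE = 148.9° ✓; |TE| = 9.200 ✓; ∠TEZ = 143.2° ✓; |EZ| = 24.90 ✓; ∠EZJ = 72.40° ✓; |ZJ| = 17.40 ✓; ∠(ZJ, JG) = 90.00° ✓; |JG| = 11.10 ✓; ∠(JG, GL) = 83.90° ✗; |GL| = 27.40 ✓.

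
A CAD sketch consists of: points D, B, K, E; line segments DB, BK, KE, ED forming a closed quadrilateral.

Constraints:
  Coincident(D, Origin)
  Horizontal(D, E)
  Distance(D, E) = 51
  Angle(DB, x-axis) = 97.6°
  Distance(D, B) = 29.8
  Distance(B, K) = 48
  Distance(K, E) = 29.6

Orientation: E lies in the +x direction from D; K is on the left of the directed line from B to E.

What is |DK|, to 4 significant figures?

52.62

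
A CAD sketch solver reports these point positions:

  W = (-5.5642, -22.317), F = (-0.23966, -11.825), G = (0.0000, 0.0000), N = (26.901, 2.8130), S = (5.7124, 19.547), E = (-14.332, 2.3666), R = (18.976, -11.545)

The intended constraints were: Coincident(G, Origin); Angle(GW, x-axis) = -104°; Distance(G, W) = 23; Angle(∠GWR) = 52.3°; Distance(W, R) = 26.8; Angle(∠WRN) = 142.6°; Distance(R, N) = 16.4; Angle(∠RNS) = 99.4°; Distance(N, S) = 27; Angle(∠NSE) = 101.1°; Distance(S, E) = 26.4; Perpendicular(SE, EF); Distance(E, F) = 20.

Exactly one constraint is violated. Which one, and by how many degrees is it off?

Perpendicular(SE, EF) — off by 4.20°.

G = (0.00, 0.00) ✓; GW at -104.0° ✓; |GW| = 23.00 ✓; ∠GWR = 52.30° ✓; |WR| = 26.80 ✓; ∠WRN = 142.6° ✓; |RN| = 16.40 ✓; ∠RNS = 99.40° ✓; |NS| = 27.00 ✓; ∠NSE = 101.1° ✓; |SE| = 26.40 ✓; ∠(SE, EF) = 94.20° ✗; |EF| = 20.00 ✓.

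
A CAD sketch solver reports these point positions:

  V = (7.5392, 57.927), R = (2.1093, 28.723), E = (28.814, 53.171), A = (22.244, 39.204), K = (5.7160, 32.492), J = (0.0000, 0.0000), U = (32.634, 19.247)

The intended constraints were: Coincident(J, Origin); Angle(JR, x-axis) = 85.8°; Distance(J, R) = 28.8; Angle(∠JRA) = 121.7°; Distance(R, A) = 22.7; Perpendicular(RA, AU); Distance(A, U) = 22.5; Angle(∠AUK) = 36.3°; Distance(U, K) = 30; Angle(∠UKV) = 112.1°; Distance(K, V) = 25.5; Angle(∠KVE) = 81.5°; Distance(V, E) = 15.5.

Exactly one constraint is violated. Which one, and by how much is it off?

Distance(V, E) = 15.5 — off by 6.30.

J = (0.00, 0.00) ✓; JR at 85.80° ✓; |JR| = 28.80 ✓; ∠JRA = 121.7° ✓; |RA| = 22.70 ✓; ∠(RA, AU) = 90.00° ✓; |AU| = 22.50 ✓; ∠AUK = 36.30° ✓; |UK| = 30.00 ✓; ∠UKV = 112.1° ✓; |KV| = 25.50 ✓; ∠KVE = 81.50° ✓; |VE| = 21.80 ✗.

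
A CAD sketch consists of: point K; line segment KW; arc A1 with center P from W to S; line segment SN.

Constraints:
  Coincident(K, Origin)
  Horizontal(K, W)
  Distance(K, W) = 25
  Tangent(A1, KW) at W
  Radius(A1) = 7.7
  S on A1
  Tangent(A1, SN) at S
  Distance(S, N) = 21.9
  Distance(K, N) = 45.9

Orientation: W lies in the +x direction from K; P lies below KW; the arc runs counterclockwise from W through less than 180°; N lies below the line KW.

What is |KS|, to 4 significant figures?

24.08

K is at the origin; K and W share the same y with |KW| = 25.0 and W on the +x side, so W = (25.00, 0.000). Tangency of A1 to KW means the radius PW is perpendicular to KW, so P = W + (0, -7.7) = (25.00, -7.700). Since PS ⟂ SN (tangency), |PN| = √(7.7² + 21.9²) = 23.21 regardless of where S sits on A1. So N lies on both circle(K, 45.9) and circle(P, 23.21); the below-KW intersection is N = (36.45, -27.89). S is the foot of the tangent from N: S = (19.94, -13.51).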